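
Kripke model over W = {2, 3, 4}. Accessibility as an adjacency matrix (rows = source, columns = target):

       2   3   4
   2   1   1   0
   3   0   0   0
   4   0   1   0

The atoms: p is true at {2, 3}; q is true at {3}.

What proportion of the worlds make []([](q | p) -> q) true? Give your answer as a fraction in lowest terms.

2: successors {2, 3}; [](q | p) -> q there: 2:F, 3:T. ✗
3: no successors, so []([](q | p) -> q) holds vacuously. ✓
4: successors {3}; [](q | p) -> q there: 3:T. ✓
That's 2 of 3 worlds, so 2/3.

2/3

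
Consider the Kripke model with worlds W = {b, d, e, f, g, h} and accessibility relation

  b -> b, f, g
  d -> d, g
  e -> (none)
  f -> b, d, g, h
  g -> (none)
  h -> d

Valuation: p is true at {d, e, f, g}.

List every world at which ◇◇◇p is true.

{b, d, f, h}

b: successors {b, f, g}; ◇◇p there: b:T, f:T, g:F. ✓
d: successors {d, g}; ◇◇p there: d:T, g:F. ✓
e: no successors, so ◇◇◇p fails. ✗
f: successors {b, d, g, h}; ◇◇p there: b:T, d:T, g:F, h:T. ✓
g: no successors, so ◇◇◇p fails. ✗
h: successors {d}; ◇◇p there: d:T. ✓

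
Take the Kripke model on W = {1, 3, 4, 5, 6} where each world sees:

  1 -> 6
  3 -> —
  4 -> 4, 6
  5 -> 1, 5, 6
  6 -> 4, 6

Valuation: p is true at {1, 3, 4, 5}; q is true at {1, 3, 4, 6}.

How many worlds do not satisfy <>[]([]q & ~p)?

4

1: successors {6}; []([]q & ~p) there: 6:F. ✗
3: no successors, so <>[]([]q & ~p) fails. ✗
4: successors {4, 6}; []([]q & ~p) there: 4:F, 6:F. ✗
5: successors {1, 5, 6}; []([]q & ~p) there: 1:T, 5:F, 6:F. ✓
6: successors {4, 6}; []([]q & ~p) there: 4:F, 6:F. ✗
Satisfying worlds: {5}.
So <>[]([]q & ~p) fails at the other 4 worlds.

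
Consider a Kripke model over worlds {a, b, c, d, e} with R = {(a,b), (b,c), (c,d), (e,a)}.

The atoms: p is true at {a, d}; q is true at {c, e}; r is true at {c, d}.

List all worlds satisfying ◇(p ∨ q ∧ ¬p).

a: successors {b}; p ∨ q ∧ ¬p there: b:F. ✗
b: successors {c}; p ∨ q ∧ ¬p there: c:T. ✓
c: successors {d}; p ∨ q ∧ ¬p there: d:T. ✓
d: no successors, so ◇(p ∨ q ∧ ¬p) fails. ✗
e: successors {a}; p ∨ q ∧ ¬p there: a:T. ✓

{b, c, e}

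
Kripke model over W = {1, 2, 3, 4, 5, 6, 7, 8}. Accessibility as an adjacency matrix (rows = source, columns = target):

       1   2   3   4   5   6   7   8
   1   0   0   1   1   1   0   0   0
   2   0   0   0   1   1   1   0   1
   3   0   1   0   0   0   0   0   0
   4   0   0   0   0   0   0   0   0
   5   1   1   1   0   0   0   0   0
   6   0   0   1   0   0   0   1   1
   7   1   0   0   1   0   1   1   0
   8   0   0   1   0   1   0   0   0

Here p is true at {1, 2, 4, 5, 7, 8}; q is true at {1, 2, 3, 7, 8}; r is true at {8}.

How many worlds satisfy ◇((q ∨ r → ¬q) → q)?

1: successors {3, 4, 5}; (q ∨ r → ¬q) → q there: 3:T, 4:F, 5:F. ✓
2: successors {4, 5, 6, 8}; (q ∨ r → ¬q) → q there: 4:F, 5:F, 6:F, 8:T. ✓
3: successors {2}; (q ∨ r → ¬q) → q there: 2:T. ✓
4: no successors, so ◇((q ∨ r → ¬q) → q) fails. ✗
5: successors {1, 2, 3}; (q ∨ r → ¬q) → q there: 1:T, 2:T, 3:T. ✓
6: successors {3, 7, 8}; (q ∨ r → ¬q) → q there: 3:T, 7:T, 8:T. ✓
7: successors {1, 4, 6, 7}; (q ∨ r → ¬q) → q there: 1:T, 4:F, 6:F, 7:T. ✓
8: successors {3, 5}; (q ∨ r → ¬q) → q there: 3:T, 5:F. ✓
Satisfying worlds: {1, 2, 3, 5, 6, 7, 8}.

7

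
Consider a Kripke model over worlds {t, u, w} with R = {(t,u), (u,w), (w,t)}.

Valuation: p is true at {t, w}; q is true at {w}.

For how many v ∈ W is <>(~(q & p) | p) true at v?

t: successors {u}; ~(q & p) | p there: u:T. ✓
u: successors {w}; ~(q & p) | p there: w:T. ✓
w: successors {t}; ~(q & p) | p there: t:T. ✓
Satisfying worlds: {t, u, w}.

3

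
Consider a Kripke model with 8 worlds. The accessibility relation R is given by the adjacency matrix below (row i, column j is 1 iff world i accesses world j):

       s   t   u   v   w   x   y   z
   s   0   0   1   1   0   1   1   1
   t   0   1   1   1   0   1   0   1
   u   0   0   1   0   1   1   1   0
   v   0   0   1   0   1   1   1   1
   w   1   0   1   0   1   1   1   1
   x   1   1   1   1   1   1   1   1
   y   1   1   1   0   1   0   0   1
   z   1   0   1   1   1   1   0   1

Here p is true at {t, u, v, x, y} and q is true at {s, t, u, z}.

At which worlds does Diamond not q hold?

{s, t, u, v, w, x, y, z}

s: successors {u, v, x, y, z}; not q there: u:F, v:T, x:T, y:T, z:F. ✓
t: successors {t, u, v, x, z}; not q there: t:F, u:F, v:T, x:T, z:F. ✓
u: successors {u, w, x, y}; not q there: u:F, w:T, x:T, y:T. ✓
v: successors {u, w, x, y, z}; not q there: u:F, w:T, x:T, y:T, z:F. ✓
w: successors {s, u, w, x, y, z}; not q there: s:F, u:F, w:T, x:T, y:T, z:F. ✓
x: successors {s, t, u, v, w, x, y, z}; not q there: s:F, t:F, u:F, v:T, w:T, x:T, y:T, z:F. ✓
y: successors {s, t, u, w, z}; not q there: s:F, t:F, u:F, w:T, z:F. ✓
z: successors {s, u, v, w, x, z}; not q there: s:F, u:F, v:T, w:T, x:T, z:F. ✓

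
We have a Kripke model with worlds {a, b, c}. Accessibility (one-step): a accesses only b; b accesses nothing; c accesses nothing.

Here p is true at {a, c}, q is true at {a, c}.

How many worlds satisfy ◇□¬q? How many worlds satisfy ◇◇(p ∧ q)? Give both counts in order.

For ◇□¬q:
a: successors {b}; □¬q there: b:T. ✓
b: no successors, so ◇□¬q fails. ✗
c: no successors, so ◇□¬q fails. ✗
— 1 world.
For ◇◇(p ∧ q):
a: successors {b}; ◇(p ∧ q) there: b:F. ✗
b: no successors, so ◇◇(p ∧ q) fails. ✗
c: no successors, so ◇◇(p ∧ q) fails. ✗
— 0 worlds.

1 and 0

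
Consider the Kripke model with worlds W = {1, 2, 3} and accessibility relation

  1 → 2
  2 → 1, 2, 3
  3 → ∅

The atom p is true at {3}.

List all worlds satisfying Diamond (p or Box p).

1: successors {2}; p or Box p there: 2:F. ✗
2: successors {1, 2, 3}; p or Box p there: 1:F, 2:F, 3:T. ✓
3: no successors, so Diamond (p or Box p) fails. ✗

{2}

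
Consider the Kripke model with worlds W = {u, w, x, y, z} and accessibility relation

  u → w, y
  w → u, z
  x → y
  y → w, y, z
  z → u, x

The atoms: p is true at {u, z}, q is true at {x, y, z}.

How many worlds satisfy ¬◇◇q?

u: ◇◇q is T. ✗
w: ◇◇q is T. ✗
x: ◇◇q is T. ✗
y: ◇◇q is T. ✗
z: ◇◇q is T. ✗
Satisfying worlds: ∅.

0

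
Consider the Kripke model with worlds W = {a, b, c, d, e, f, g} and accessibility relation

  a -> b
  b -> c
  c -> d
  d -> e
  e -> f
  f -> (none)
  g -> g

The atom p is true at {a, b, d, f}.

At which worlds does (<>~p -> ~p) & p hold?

{a, f}

a: <>~p -> ~p is T, p is T. ✓
b: <>~p -> ~p is F, p is T. ✗
c: <>~p -> ~p is T, p is F. ✗
d: <>~p -> ~p is F, p is T. ✗
e: <>~p -> ~p is T, p is F. ✗
f: <>~p -> ~p is T, p is T. ✓
g: <>~p -> ~p is T, p is F. ✗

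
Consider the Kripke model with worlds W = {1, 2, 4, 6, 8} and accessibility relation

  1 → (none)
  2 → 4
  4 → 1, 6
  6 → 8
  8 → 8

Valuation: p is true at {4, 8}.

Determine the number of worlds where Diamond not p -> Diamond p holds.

4

1: Diamond not p is F, Diamond p is F. ✓
2: Diamond not p is F, Diamond p is T. ✓
4: Diamond not p is T, Diamond p is F. ✗
6: Diamond not p is F, Diamond p is T. ✓
8: Diamond not p is F, Diamond p is T. ✓
Satisfying worlds: {1, 2, 6, 8}.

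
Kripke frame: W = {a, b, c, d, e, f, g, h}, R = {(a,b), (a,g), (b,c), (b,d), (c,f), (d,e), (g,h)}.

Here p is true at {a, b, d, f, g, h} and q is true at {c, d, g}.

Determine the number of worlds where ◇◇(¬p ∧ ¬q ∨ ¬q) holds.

2

a: successors {b, g}; ◇(¬p ∧ ¬q ∨ ¬q) there: b:F, g:T. ✓
b: successors {c, d}; ◇(¬p ∧ ¬q ∨ ¬q) there: c:T, d:T. ✓
c: successors {f}; ◇(¬p ∧ ¬q ∨ ¬q) there: f:F. ✗
d: successors {e}; ◇(¬p ∧ ¬q ∨ ¬q) there: e:F. ✗
e: no successors, so ◇◇(¬p ∧ ¬q ∨ ¬q) fails. ✗
f: no successors, so ◇◇(¬p ∧ ¬q ∨ ¬q) fails. ✗
g: successors {h}; ◇(¬p ∧ ¬q ∨ ¬q) there: h:F. ✗
h: no successors, so ◇◇(¬p ∧ ¬q ∨ ¬q) fails. ✗
Satisfying worlds: {a, b}.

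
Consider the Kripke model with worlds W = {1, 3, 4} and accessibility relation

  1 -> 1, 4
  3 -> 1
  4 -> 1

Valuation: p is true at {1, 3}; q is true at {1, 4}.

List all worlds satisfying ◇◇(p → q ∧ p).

{1, 3, 4}

1: successors {1, 4}; ◇(p → q ∧ p) there: 1:T, 4:T. ✓
3: successors {1}; ◇(p → q ∧ p) there: 1:T. ✓
4: successors {1}; ◇(p → q ∧ p) there: 1:T. ✓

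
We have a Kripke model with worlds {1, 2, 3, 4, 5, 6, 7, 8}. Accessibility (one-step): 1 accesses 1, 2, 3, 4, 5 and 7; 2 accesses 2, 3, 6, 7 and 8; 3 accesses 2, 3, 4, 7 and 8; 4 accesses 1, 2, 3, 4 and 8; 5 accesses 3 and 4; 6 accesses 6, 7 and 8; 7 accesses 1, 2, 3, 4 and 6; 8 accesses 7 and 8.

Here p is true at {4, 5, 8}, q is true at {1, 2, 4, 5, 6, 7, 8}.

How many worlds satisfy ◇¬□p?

1: successors {1, 2, 3, 4, 5, 7}; ¬□p there: 1:T, 2:T, 3:T, 4:T, 5:T, 7:T. ✓
2: successors {2, 3, 6, 7, 8}; ¬□p there: 2:T, 3:T, 6:T, 7:T, 8:T. ✓
3: successors {2, 3, 4, 7, 8}; ¬□p there: 2:T, 3:T, 4:T, 7:T, 8:T. ✓
4: successors {1, 2, 3, 4, 8}; ¬□p there: 1:T, 2:T, 3:T, 4:T, 8:T. ✓
5: successors {3, 4}; ¬□p there: 3:T, 4:T. ✓
6: successors {6, 7, 8}; ¬□p there: 6:T, 7:T, 8:T. ✓
7: successors {1, 2, 3, 4, 6}; ¬□p there: 1:T, 2:T, 3:T, 4:T, 6:T. ✓
8: successors {7, 8}; ¬□p there: 7:T, 8:T. ✓
Satisfying worlds: {1, 2, 3, 4, 5, 6, 7, 8}.

8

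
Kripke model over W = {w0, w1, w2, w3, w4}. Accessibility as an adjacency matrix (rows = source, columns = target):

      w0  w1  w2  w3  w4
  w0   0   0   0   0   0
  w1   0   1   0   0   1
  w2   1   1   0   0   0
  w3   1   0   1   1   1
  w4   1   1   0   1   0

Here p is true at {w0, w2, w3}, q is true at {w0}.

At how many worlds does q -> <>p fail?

1

w0: q is T, <>p is F. ✗
w1: q is F, <>p is F. ✓
w2: q is F, <>p is T. ✓
w3: q is F, <>p is T. ✓
w4: q is F, <>p is T. ✓
Satisfying worlds: {w1, w2, w3, w4}.
So q -> <>p fails at the other 1 world.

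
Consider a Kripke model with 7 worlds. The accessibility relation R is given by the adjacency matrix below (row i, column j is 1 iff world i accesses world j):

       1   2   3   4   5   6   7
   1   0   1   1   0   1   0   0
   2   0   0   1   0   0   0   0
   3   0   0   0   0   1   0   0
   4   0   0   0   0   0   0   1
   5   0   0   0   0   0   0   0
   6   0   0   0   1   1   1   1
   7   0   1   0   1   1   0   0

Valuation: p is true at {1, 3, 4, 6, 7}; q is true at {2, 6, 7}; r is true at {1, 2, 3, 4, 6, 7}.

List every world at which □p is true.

{2, 4, 5}

1: successors {2, 3, 5}; p there: 2:F, 3:T, 5:F. ✗
2: successors {3}; p there: 3:T. ✓
3: successors {5}; p there: 5:F. ✗
4: successors {7}; p there: 7:T. ✓
5: no successors, so □p holds vacuously. ✓
6: successors {4, 5, 6, 7}; p there: 4:T, 5:F, 6:T, 7:T. ✗
7: successors {2, 4, 5}; p there: 2:F, 4:T, 5:F. ✗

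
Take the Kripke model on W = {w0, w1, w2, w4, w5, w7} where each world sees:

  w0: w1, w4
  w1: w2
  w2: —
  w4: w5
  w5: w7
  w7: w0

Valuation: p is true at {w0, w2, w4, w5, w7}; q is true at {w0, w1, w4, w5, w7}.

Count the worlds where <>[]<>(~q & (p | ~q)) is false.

w0: successors {w1, w4}; []<>(~q & (p | ~q)) there: w1:F, w4:F. ✗
w1: successors {w2}; []<>(~q & (p | ~q)) there: w2:T. ✓
w2: no successors, so <>[]<>(~q & (p | ~q)) fails. ✗
w4: successors {w5}; []<>(~q & (p | ~q)) there: w5:F. ✗
w5: successors {w7}; []<>(~q & (p | ~q)) there: w7:F. ✗
w7: successors {w0}; []<>(~q & (p | ~q)) there: w0:F. ✗
Satisfying worlds: {w1}.
So <>[]<>(~q & (p | ~q)) fails at the other 5 worlds.

5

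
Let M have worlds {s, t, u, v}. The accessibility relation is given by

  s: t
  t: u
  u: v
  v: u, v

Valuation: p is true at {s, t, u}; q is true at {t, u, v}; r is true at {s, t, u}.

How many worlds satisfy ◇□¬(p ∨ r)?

s: successors {t}; □¬(p ∨ r) there: t:F. ✗
t: successors {u}; □¬(p ∨ r) there: u:T. ✓
u: successors {v}; □¬(p ∨ r) there: v:F. ✗
v: successors {u, v}; □¬(p ∨ r) there: u:T, v:F. ✓
Satisfying worlds: {t, v}.

2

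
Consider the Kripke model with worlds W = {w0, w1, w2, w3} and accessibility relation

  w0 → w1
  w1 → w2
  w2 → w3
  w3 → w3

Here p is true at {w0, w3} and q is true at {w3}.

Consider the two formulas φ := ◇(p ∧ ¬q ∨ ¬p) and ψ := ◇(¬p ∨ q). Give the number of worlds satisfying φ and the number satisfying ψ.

For ◇(p ∧ ¬q ∨ ¬p):
w0: successors {w1}; p ∧ ¬q ∨ ¬p there: w1:T. ✓
w1: successors {w2}; p ∧ ¬q ∨ ¬p there: w2:T. ✓
w2: successors {w3}; p ∧ ¬q ∨ ¬p there: w3:F. ✗
w3: successors {w3}; p ∧ ¬q ∨ ¬p there: w3:F. ✗
— 2 worlds.
For ◇(¬p ∨ q):
w0: successors {w1}; ¬p ∨ q there: w1:T. ✓
w1: successors {w2}; ¬p ∨ q there: w2:T. ✓
w2: successors {w3}; ¬p ∨ q there: w3:T. ✓
w3: successors {w3}; ¬p ∨ q there: w3:T. ✓
— 4 worlds.

2 and 4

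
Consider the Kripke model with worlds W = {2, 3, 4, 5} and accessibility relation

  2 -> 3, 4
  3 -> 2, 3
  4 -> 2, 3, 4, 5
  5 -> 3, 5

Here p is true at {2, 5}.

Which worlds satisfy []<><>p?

{2, 3, 4, 5}

2: successors {3, 4}; <><>p there: 3:T, 4:T. ✓
3: successors {2, 3}; <><>p there: 2:T, 3:T. ✓
4: successors {2, 3, 4, 5}; <><>p there: 2:T, 3:T, 4:T, 5:T. ✓
5: successors {3, 5}; <><>p there: 3:T, 5:T. ✓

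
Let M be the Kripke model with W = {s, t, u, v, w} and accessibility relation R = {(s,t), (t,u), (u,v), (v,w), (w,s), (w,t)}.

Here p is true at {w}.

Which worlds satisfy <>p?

{v}

s: successors {t}; p there: t:F. ✗
t: successors {u}; p there: u:F. ✗
u: successors {v}; p there: v:F. ✗
v: successors {w}; p there: w:T. ✓
w: successors {s, t}; p there: s:F, t:F. ✗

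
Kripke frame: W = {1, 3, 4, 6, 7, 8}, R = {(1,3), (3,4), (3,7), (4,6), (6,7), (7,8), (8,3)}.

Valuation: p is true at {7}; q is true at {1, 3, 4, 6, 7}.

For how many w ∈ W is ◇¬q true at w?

1: successors {3}; ¬q there: 3:F. ✗
3: successors {4, 7}; ¬q there: 4:F, 7:F. ✗
4: successors {6}; ¬q there: 6:F. ✗
6: successors {7}; ¬q there: 7:F. ✗
7: successors {8}; ¬q there: 8:T. ✓
8: successors {3}; ¬q there: 3:F. ✗
Satisfying worlds: {7}.

1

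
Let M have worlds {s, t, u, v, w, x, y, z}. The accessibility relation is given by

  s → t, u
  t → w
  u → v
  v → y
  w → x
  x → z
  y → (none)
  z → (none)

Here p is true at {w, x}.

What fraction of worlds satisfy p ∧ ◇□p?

s: p is F, ◇□p is T. ✗
t: p is F, ◇□p is T. ✗
u: p is F, ◇□p is F. ✗
v: p is F, ◇□p is T. ✗
w: p is T, ◇□p is F. ✗
x: p is T, ◇□p is T. ✓
y: p is F, ◇□p is F. ✗
z: p is F, ◇□p is F. ✗
That's 1 of 8 worlds, so 1/8.

1/8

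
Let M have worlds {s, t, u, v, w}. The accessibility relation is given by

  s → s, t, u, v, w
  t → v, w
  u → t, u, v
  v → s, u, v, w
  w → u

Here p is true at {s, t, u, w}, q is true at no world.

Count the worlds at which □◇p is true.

5

s: successors {s, t, u, v, w}; ◇p there: s:T, t:T, u:T, v:T, w:T. ✓
t: successors {v, w}; ◇p there: v:T, w:T. ✓
u: successors {t, u, v}; ◇p there: t:T, u:T, v:T. ✓
v: successors {s, u, v, w}; ◇p there: s:T, u:T, v:T, w:T. ✓
w: successors {u}; ◇p there: u:T. ✓
Satisfying worlds: {s, t, u, v, w}.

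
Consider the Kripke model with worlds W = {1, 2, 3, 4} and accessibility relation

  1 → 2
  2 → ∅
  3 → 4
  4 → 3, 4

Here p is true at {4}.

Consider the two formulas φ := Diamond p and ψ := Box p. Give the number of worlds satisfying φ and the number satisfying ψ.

For Diamond p:
1: successors {2}; p there: 2:F. ✗
2: no successors, so Diamond p fails. ✗
3: successors {4}; p there: 4:T. ✓
4: successors {3, 4}; p there: 3:F, 4:T. ✓
— 2 worlds.
For Box p:
1: successors {2}; p there: 2:F. ✗
2: no successors, so Box p holds vacuously. ✓
3: successors {4}; p there: 4:T. ✓
4: successors {3, 4}; p there: 3:F, 4:T. ✗
— 2 worlds.

2 and 2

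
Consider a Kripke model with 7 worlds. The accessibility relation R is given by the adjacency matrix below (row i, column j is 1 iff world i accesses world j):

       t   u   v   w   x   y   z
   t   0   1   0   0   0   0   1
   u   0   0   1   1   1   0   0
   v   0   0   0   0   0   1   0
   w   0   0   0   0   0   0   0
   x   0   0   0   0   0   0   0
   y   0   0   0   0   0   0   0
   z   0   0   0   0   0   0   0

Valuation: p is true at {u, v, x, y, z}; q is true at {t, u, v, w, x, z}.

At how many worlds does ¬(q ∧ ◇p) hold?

4

t: q ∧ ◇p is T. ✗
u: q ∧ ◇p is T. ✗
v: q ∧ ◇p is T. ✗
w: q ∧ ◇p is F. ✓
x: q ∧ ◇p is F. ✓
y: q ∧ ◇p is F. ✓
z: q ∧ ◇p is F. ✓
Satisfying worlds: {w, x, y, z}.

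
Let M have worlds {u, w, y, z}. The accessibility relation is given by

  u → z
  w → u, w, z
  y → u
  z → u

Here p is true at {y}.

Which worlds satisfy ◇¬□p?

u: successors {z}; ¬□p there: z:T. ✓
w: successors {u, w, z}; ¬□p there: u:T, w:T, z:T. ✓
y: successors {u}; ¬□p there: u:T. ✓
z: successors {u}; ¬□p there: u:T. ✓

{u, w, y, z}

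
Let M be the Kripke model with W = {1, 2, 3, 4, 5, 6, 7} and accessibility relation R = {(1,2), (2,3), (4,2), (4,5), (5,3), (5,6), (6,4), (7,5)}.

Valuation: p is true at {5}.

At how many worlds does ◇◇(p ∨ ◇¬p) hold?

4

1: successors {2}; ◇(p ∨ ◇¬p) there: 2:F. ✗
2: successors {3}; ◇(p ∨ ◇¬p) there: 3:F. ✗
3: no successors, so ◇◇(p ∨ ◇¬p) fails. ✗
4: successors {2, 5}; ◇(p ∨ ◇¬p) there: 2:F, 5:T. ✓
5: successors {3, 6}; ◇(p ∨ ◇¬p) there: 3:F, 6:T. ✓
6: successors {4}; ◇(p ∨ ◇¬p) there: 4:T. ✓
7: successors {5}; ◇(p ∨ ◇¬p) there: 5:T. ✓
Satisfying worlds: {4, 5, 6, 7}.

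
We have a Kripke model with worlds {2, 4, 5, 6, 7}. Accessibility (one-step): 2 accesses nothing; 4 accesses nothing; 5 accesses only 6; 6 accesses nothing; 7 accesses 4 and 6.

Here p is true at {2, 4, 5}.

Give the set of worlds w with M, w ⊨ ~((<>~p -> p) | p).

2: (<>~p -> p) | p is T. ✗
4: (<>~p -> p) | p is T. ✗
5: (<>~p -> p) | p is T. ✗
6: (<>~p -> p) | p is T. ✗
7: (<>~p -> p) | p is F. ✓

{7}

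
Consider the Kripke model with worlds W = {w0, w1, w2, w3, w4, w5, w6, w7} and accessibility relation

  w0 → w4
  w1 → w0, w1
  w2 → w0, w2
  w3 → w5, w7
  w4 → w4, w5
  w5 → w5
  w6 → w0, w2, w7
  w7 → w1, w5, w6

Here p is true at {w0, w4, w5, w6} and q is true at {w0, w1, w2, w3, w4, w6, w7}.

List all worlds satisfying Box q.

w0: successors {w4}; q there: w4:T. ✓
w1: successors {w0, w1}; q there: w0:T, w1:T. ✓
w2: successors {w0, w2}; q there: w0:T, w2:T. ✓
w3: successors {w5, w7}; q there: w5:F, w7:T. ✗
w4: successors {w4, w5}; q there: w4:T, w5:F. ✗
w5: successors {w5}; q there: w5:F. ✗
w6: successors {w0, w2, w7}; q there: w0:T, w2:T, w7:T. ✓
w7: successors {w1, w5, w6}; q there: w1:T, w5:F, w6:T. ✗

{w0, w1, w2, w6}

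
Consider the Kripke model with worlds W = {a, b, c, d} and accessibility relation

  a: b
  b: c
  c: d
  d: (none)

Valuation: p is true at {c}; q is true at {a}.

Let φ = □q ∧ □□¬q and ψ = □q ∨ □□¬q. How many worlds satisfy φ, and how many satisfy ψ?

1 and 4

For □q ∧ □□¬q:
a: □q is F, □□¬q is T. ✗
b: □q is F, □□¬q is T. ✗
c: □q is F, □□¬q is T. ✗
d: □q is T, □□¬q is T. ✓
— 1 world.
For □q ∨ □□¬q:
a: □q is F, □□¬q is T. ✓
b: □q is F, □□¬q is T. ✓
c: □q is F, □□¬q is T. ✓
d: □q is T, □□¬q is T. ✓
— 4 worlds.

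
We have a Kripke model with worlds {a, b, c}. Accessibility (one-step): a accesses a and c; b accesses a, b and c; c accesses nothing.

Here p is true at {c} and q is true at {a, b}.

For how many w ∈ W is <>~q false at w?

a: successors {a, c}; ~q there: a:F, c:T. ✓
b: successors {a, b, c}; ~q there: a:F, b:F, c:T. ✓
c: no successors, so <>~q fails. ✗
Satisfying worlds: {a, b}.
So <>~q fails at the other 1 world.

1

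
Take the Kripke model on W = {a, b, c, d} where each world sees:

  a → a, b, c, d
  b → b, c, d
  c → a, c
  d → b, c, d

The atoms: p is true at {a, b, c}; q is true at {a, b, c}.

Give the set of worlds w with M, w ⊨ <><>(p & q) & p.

{a, b, c}

a: <><>(p & q) is T, p is T. ✓
b: <><>(p & q) is T, p is T. ✓
c: <><>(p & q) is T, p is T. ✓
d: <><>(p & q) is T, p is F. ✗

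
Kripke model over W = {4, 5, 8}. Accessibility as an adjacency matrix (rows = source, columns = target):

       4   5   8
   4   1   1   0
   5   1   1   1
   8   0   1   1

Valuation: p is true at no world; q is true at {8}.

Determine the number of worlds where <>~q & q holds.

1

4: <>~q is T, q is F. ✗
5: <>~q is T, q is F. ✗
8: <>~q is T, q is T. ✓
Satisfying worlds: {8}.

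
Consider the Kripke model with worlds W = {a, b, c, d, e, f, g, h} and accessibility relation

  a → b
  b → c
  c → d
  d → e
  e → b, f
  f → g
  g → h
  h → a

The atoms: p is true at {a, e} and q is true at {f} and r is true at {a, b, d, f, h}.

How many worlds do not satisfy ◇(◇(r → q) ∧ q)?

a: successors {b}; ◇(r → q) ∧ q there: b:F. ✗
b: successors {c}; ◇(r → q) ∧ q there: c:F. ✗
c: successors {d}; ◇(r → q) ∧ q there: d:F. ✗
d: successors {e}; ◇(r → q) ∧ q there: e:F. ✗
e: successors {b, f}; ◇(r → q) ∧ q there: b:F, f:T. ✓
f: successors {g}; ◇(r → q) ∧ q there: g:F. ✗
g: successors {h}; ◇(r → q) ∧ q there: h:F. ✗
h: successors {a}; ◇(r → q) ∧ q there: a:F. ✗
Satisfying worlds: {e}.
So ◇(◇(r → q) ∧ q) fails at the other 7 worlds.

7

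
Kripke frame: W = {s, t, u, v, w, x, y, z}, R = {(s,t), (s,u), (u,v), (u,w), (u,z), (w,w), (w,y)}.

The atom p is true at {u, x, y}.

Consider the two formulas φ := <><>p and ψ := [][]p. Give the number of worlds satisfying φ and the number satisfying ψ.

2 and 5

For <><>p:
s: successors {t, u}; <>p there: t:F, u:F. ✗
t: no successors, so <><>p fails. ✗
u: successors {v, w, z}; <>p there: v:F, w:T, z:F. ✓
v: no successors, so <><>p fails. ✗
w: successors {w, y}; <>p there: w:T, y:F. ✓
x: no successors, so <><>p fails. ✗
y: no successors, so <><>p fails. ✗
z: no successors, so <><>p fails. ✗
— 2 worlds.
For [][]p:
s: successors {t, u}; []p there: t:T, u:F. ✗
t: no successors, so [][]p holds vacuously. ✓
u: successors {v, w, z}; []p there: v:T, w:F, z:T. ✗
v: no successors, so [][]p holds vacuously. ✓
w: successors {w, y}; []p there: w:F, y:T. ✗
x: no successors, so [][]p holds vacuously. ✓
y: no successors, so [][]p holds vacuously. ✓
z: no successors, so [][]p holds vacuously. ✓
— 5 worlds.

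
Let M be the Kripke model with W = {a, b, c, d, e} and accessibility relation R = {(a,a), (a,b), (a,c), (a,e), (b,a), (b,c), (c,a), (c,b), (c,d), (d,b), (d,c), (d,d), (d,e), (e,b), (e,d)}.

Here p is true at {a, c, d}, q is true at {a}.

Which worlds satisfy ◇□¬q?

{a, c, d, e}

a: successors {a, b, c, e}; □¬q there: a:F, b:F, c:F, e:T. ✓
b: successors {a, c}; □¬q there: a:F, c:F. ✗
c: successors {a, b, d}; □¬q there: a:F, b:F, d:T. ✓
d: successors {b, c, d, e}; □¬q there: b:F, c:F, d:T, e:T. ✓
e: successors {b, d}; □¬q there: b:F, d:T. ✓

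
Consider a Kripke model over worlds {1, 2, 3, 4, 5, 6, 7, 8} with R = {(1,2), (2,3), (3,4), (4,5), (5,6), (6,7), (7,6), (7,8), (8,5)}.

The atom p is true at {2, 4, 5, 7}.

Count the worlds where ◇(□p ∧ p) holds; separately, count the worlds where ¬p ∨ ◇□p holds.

For ◇(□p ∧ p):
1: successors {2}; □p ∧ p there: 2:F. ✗
2: successors {3}; □p ∧ p there: 3:F. ✗
3: successors {4}; □p ∧ p there: 4:T. ✓
4: successors {5}; □p ∧ p there: 5:F. ✗
5: successors {6}; □p ∧ p there: 6:F. ✗
6: successors {7}; □p ∧ p there: 7:F. ✗
7: successors {6, 8}; □p ∧ p there: 6:F, 8:F. ✗
8: successors {5}; □p ∧ p there: 5:F. ✗
— 1 world.
For ¬p ∨ ◇□p:
1: ¬p is T, ◇□p is F. ✓
2: ¬p is F, ◇□p is T. ✓
3: ¬p is T, ◇□p is T. ✓
4: ¬p is F, ◇□p is F. ✗
5: ¬p is F, ◇□p is T. ✓
6: ¬p is T, ◇□p is F. ✓
7: ¬p is F, ◇□p is T. ✓
8: ¬p is T, ◇□p is F. ✓
— 7 worlds.

1 and 7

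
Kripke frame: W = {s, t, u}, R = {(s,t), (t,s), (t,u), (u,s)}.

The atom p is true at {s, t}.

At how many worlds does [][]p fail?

s: successors {t}; []p there: t:F. ✗
t: successors {s, u}; []p there: s:T, u:T. ✓
u: successors {s}; []p there: s:T. ✓
Satisfying worlds: {t, u}.
So [][]p fails at the other 1 world.

1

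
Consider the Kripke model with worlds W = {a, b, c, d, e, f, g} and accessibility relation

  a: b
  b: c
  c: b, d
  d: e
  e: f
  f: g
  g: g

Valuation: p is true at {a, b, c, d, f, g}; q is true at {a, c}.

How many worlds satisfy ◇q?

a: successors {b}; q there: b:F. ✗
b: successors {c}; q there: c:T. ✓
c: successors {b, d}; q there: b:F, d:F. ✗
d: successors {e}; q there: e:F. ✗
e: successors {f}; q there: f:F. ✗
f: successors {g}; q there: g:F. ✗
g: successors {g}; q there: g:F. ✗
Satisfying worlds: {b}.

1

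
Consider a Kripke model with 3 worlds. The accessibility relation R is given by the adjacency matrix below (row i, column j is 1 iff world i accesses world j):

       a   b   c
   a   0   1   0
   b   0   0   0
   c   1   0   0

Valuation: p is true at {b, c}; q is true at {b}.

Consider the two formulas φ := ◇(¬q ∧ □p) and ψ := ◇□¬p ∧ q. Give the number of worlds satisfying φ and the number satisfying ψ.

For ◇(¬q ∧ □p):
a: successors {b}; ¬q ∧ □p there: b:F. ✗
b: no successors, so ◇(¬q ∧ □p) fails. ✗
c: successors {a}; ¬q ∧ □p there: a:T. ✓
— 1 world.
For ◇□¬p ∧ q:
a: ◇□¬p is T, q is F. ✗
b: ◇□¬p is F, q is T. ✗
c: ◇□¬p is F, q is F. ✗
— 0 worlds.

1 and 0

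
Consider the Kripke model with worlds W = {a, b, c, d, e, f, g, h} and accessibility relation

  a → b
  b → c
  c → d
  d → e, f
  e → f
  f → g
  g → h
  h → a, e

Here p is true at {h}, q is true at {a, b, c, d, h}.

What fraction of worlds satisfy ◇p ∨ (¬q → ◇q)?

a: ◇p is F, ¬q → ◇q is T. ✓
b: ◇p is F, ¬q → ◇q is T. ✓
c: ◇p is F, ¬q → ◇q is T. ✓
d: ◇p is F, ¬q → ◇q is T. ✓
e: ◇p is F, ¬q → ◇q is F. ✗
f: ◇p is F, ¬q → ◇q is F. ✗
g: ◇p is T, ¬q → ◇q is T. ✓
h: ◇p is F, ¬q → ◇q is T. ✓
That's 6 of 8 worlds, so 6/8 = 3/4.

3/4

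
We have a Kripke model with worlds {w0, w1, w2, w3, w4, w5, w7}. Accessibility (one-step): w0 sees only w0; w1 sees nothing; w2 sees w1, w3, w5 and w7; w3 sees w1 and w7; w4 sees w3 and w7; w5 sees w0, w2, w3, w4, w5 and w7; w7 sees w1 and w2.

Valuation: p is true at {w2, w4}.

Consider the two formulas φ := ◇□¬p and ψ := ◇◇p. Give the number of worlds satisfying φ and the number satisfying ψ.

For ◇□¬p:
w0: successors {w0}; □¬p there: w0:T. ✓
w1: no successors, so ◇□¬p fails. ✗
w2: successors {w1, w3, w5, w7}; □¬p there: w1:T, w3:T, w5:F, w7:F. ✓
w3: successors {w1, w7}; □¬p there: w1:T, w7:F. ✓
w4: successors {w3, w7}; □¬p there: w3:T, w7:F. ✓
w5: successors {w0, w2, w3, w4, w5, w7}; □¬p there: w0:T, w2:T, w3:T, w4:T, w5:F, w7:F. ✓
w7: successors {w1, w2}; □¬p there: w1:T, w2:T. ✓
— 6 worlds.
For ◇◇p:
w0: successors {w0}; ◇p there: w0:F. ✗
w1: no successors, so ◇◇p fails. ✗
w2: successors {w1, w3, w5, w7}; ◇p there: w1:F, w3:F, w5:T, w7:T. ✓
w3: successors {w1, w7}; ◇p there: w1:F, w7:T. ✓
w4: successors {w3, w7}; ◇p there: w3:F, w7:T. ✓
w5: successors {w0, w2, w3, w4, w5, w7}; ◇p there: w0:F, w2:F, w3:F, w4:F, w5:T, w7:T. ✓
w7: successors {w1, w2}; ◇p there: w1:F, w2:F. ✗
— 4 worlds.

6 and 4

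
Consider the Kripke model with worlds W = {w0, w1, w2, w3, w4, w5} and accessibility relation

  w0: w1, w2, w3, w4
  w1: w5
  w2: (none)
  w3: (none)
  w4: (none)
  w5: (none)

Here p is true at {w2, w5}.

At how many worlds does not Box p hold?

1

w0: Box p is F. ✓
w1: Box p is T. ✗
w2: Box p is T. ✗
w3: Box p is T. ✗
w4: Box p is T. ✗
w5: Box p is T. ✗
Satisfying worlds: {w0}.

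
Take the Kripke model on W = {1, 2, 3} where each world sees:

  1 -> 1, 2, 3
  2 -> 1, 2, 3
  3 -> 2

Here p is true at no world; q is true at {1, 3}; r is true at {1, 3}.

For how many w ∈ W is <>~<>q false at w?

1: successors {1, 2, 3}; ~<>q there: 1:F, 2:F, 3:T. ✓
2: successors {1, 2, 3}; ~<>q there: 1:F, 2:F, 3:T. ✓
3: successors {2}; ~<>q there: 2:F. ✗
Satisfying worlds: {1, 2}.
So <>~<>q fails at the other 1 world.

1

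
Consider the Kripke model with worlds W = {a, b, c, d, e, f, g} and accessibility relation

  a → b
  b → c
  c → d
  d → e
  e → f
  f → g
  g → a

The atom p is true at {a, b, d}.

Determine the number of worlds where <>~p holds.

a: successors {b}; ~p there: b:F. ✗
b: successors {c}; ~p there: c:T. ✓
c: successors {d}; ~p there: d:F. ✗
d: successors {e}; ~p there: e:T. ✓
e: successors {f}; ~p there: f:T. ✓
f: successors {g}; ~p there: g:T. ✓
g: successors {a}; ~p there: a:F. ✗
Satisfying worlds: {b, d, e, f}.

4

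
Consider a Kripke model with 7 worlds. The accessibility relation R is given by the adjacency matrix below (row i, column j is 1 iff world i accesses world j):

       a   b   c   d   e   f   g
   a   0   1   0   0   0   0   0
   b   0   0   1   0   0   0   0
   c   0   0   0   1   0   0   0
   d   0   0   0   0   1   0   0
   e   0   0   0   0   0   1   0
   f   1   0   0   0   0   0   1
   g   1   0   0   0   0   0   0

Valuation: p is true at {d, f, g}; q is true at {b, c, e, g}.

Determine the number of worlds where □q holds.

3

a: successors {b}; q there: b:T. ✓
b: successors {c}; q there: c:T. ✓
c: successors {d}; q there: d:F. ✗
d: successors {e}; q there: e:T. ✓
e: successors {f}; q there: f:F. ✗
f: successors {a, g}; q there: a:F, g:T. ✗
g: successors {a}; q there: a:F. ✗
Satisfying worlds: {a, b, d}.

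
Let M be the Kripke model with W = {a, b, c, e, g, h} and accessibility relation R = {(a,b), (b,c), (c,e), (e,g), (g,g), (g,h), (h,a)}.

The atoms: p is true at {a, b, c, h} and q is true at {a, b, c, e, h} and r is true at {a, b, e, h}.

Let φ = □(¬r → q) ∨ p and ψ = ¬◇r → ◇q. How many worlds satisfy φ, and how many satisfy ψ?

4 and 5

For □(¬r → q) ∨ p:
a: □(¬r → q) is T, p is T. ✓
b: □(¬r → q) is T, p is T. ✓
c: □(¬r → q) is T, p is T. ✓
e: □(¬r → q) is F, p is F. ✗
g: □(¬r → q) is F, p is F. ✗
h: □(¬r → q) is T, p is T. ✓
— 4 worlds.
For ¬◇r → ◇q:
a: ¬◇r is F, ◇q is T. ✓
b: ¬◇r is T, ◇q is T. ✓
c: ¬◇r is F, ◇q is T. ✓
e: ¬◇r is T, ◇q is F. ✗
g: ¬◇r is F, ◇q is T. ✓
h: ¬◇r is F, ◇q is T. ✓
— 5 worlds.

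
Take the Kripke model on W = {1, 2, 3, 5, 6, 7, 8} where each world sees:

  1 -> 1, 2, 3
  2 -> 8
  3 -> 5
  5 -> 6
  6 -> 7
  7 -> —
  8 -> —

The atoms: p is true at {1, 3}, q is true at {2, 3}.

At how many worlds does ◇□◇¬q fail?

3

1: successors {1, 2, 3}; □◇¬q there: 1:T, 2:F, 3:T. ✓
2: successors {8}; □◇¬q there: 8:T. ✓
3: successors {5}; □◇¬q there: 5:T. ✓
5: successors {6}; □◇¬q there: 6:F. ✗
6: successors {7}; □◇¬q there: 7:T. ✓
7: no successors, so ◇□◇¬q fails. ✗
8: no successors, so ◇□◇¬q fails. ✗
Satisfying worlds: {1, 2, 3, 6}.
So ◇□◇¬q fails at the other 3 worlds.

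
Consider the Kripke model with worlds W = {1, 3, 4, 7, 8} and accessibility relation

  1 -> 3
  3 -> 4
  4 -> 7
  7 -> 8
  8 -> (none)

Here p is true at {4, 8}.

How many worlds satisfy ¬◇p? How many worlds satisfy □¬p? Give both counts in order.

For ¬◇p:
1: ◇p is F. ✓
3: ◇p is T. ✗
4: ◇p is F. ✓
7: ◇p is T. ✗
8: ◇p is F. ✓
— 3 worlds.
For □¬p:
1: successors {3}; ¬p there: 3:T. ✓
3: successors {4}; ¬p there: 4:F. ✗
4: successors {7}; ¬p there: 7:T. ✓
7: successors {8}; ¬p there: 8:F. ✗
8: no successors, so □¬p holds vacuously. ✓
— 3 worlds.

3 and 3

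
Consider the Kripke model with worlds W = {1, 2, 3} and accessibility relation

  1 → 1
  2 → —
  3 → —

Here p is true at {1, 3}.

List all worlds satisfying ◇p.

{1}

1: successors {1}; p there: 1:T. ✓
2: no successors, so ◇p fails. ✗
3: no successors, so ◇p fails. ✗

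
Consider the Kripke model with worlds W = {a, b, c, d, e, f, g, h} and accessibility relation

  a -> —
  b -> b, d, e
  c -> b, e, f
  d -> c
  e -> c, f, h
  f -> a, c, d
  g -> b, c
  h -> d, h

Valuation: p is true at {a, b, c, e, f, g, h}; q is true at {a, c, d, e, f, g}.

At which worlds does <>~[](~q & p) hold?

a: no successors, so <>~[](~q & p) fails. ✗
b: successors {b, d, e}; ~[](~q & p) there: b:T, d:T, e:T. ✓
c: successors {b, e, f}; ~[](~q & p) there: b:T, e:T, f:T. ✓
d: successors {c}; ~[](~q & p) there: c:T. ✓
e: successors {c, f, h}; ~[](~q & p) there: c:T, f:T, h:T. ✓
f: successors {a, c, d}; ~[](~q & p) there: a:F, c:T, d:T. ✓
g: successors {b, c}; ~[](~q & p) there: b:T, c:T. ✓
h: successors {d, h}; ~[](~q & p) there: d:T, h:T. ✓

{b, c, d, e, f, g, h}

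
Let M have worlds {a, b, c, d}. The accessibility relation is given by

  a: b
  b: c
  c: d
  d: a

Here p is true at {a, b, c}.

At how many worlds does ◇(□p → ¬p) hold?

2

a: successors {b}; □p → ¬p there: b:F. ✗
b: successors {c}; □p → ¬p there: c:T. ✓
c: successors {d}; □p → ¬p there: d:T. ✓
d: successors {a}; □p → ¬p there: a:F. ✗
Satisfying worlds: {b, c}.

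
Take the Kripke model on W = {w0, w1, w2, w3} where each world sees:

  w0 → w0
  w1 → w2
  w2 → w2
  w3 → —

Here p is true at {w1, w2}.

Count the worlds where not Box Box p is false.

w0: Box Box p is F. ✓
w1: Box Box p is T. ✗
w2: Box Box p is T. ✗
w3: Box Box p is T. ✗
Satisfying worlds: {w0}.
So not Box Box p fails at the other 3 worlds.

3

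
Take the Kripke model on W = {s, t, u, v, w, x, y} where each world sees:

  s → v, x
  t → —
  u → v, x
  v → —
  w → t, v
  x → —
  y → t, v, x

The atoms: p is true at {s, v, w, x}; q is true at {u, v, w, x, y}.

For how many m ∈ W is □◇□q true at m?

s: successors {v, x}; ◇□q there: v:F, x:F. ✗
t: no successors, so □◇□q holds vacuously. ✓
u: successors {v, x}; ◇□q there: v:F, x:F. ✗
v: no successors, so □◇□q holds vacuously. ✓
w: successors {t, v}; ◇□q there: t:F, v:F. ✗
x: no successors, so □◇□q holds vacuously. ✓
y: successors {t, v, x}; ◇□q there: t:F, v:F, x:F. ✗
Satisfying worlds: {t, v, x}.

3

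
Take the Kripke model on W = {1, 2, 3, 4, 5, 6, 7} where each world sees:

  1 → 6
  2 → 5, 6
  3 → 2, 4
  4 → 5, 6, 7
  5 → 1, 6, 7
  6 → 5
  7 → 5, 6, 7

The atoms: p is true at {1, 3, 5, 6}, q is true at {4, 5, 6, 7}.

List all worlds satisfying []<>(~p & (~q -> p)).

1: successors {6}; <>(~p & (~q -> p)) there: 6:F. ✗
2: successors {5, 6}; <>(~p & (~q -> p)) there: 5:T, 6:F. ✗
3: successors {2, 4}; <>(~p & (~q -> p)) there: 2:F, 4:T. ✗
4: successors {5, 6, 7}; <>(~p & (~q -> p)) there: 5:T, 6:F, 7:T. ✗
5: successors {1, 6, 7}; <>(~p & (~q -> p)) there: 1:F, 6:F, 7:T. ✗
6: successors {5}; <>(~p & (~q -> p)) there: 5:T. ✓
7: successors {5, 6, 7}; <>(~p & (~q -> p)) there: 5:T, 6:F, 7:T. ✗

{6}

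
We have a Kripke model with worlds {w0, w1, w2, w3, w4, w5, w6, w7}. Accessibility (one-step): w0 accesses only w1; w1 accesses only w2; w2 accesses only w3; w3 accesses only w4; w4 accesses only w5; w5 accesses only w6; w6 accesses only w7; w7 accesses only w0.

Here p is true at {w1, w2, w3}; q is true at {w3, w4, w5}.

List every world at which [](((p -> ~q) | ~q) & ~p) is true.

w0: successors {w1}; ((p -> ~q) | ~q) & ~p there: w1:F. ✗
w1: successors {w2}; ((p -> ~q) | ~q) & ~p there: w2:F. ✗
w2: successors {w3}; ((p -> ~q) | ~q) & ~p there: w3:F. ✗
w3: successors {w4}; ((p -> ~q) | ~q) & ~p there: w4:T. ✓
w4: successors {w5}; ((p -> ~q) | ~q) & ~p there: w5:T. ✓
w5: successors {w6}; ((p -> ~q) | ~q) & ~p there: w6:T. ✓
w6: successors {w7}; ((p -> ~q) | ~q) & ~p there: w7:T. ✓
w7: successors {w0}; ((p -> ~q) | ~q) & ~p there: w0:T. ✓

{w3, w4, w5, w6, w7}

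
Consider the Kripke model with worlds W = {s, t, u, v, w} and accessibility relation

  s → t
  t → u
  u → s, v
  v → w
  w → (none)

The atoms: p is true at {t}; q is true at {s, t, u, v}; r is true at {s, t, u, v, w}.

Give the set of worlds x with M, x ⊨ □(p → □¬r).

{t, u, v, w}

s: successors {t}; p → □¬r there: t:F. ✗
t: successors {u}; p → □¬r there: u:T. ✓
u: successors {s, v}; p → □¬r there: s:T, v:T. ✓
v: successors {w}; p → □¬r there: w:T. ✓
w: no successors, so □(p → □¬r) holds vacuously. ✓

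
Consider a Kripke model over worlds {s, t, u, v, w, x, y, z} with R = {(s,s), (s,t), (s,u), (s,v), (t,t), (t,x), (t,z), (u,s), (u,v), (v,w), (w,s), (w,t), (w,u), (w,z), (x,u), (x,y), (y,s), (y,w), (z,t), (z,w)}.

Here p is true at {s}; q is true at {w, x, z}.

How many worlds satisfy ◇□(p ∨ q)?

3

s: successors {s, t, u, v}; □(p ∨ q) there: s:F, t:F, u:F, v:T. ✓
t: successors {t, x, z}; □(p ∨ q) there: t:F, x:F, z:F. ✗
u: successors {s, v}; □(p ∨ q) there: s:F, v:T. ✓
v: successors {w}; □(p ∨ q) there: w:F. ✗
w: successors {s, t, u, z}; □(p ∨ q) there: s:F, t:F, u:F, z:F. ✗
x: successors {u, y}; □(p ∨ q) there: u:F, y:T. ✓
y: successors {s, w}; □(p ∨ q) there: s:F, w:F. ✗
z: successors {t, w}; □(p ∨ q) there: t:F, w:F. ✗
Satisfying worlds: {s, u, x}.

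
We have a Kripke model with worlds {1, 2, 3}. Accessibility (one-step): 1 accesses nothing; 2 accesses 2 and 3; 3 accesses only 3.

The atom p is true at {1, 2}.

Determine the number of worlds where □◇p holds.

1

1: no successors, so □◇p holds vacuously. ✓
2: successors {2, 3}; ◇p there: 2:T, 3:F. ✗
3: successors {3}; ◇p there: 3:F. ✗
Satisfying worlds: {1}.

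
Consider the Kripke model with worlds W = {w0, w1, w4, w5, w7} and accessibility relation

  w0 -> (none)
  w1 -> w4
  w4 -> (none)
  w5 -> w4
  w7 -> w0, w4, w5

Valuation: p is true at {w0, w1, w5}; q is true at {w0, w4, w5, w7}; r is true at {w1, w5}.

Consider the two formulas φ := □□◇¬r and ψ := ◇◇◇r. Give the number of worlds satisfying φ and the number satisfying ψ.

4 and 0

For □□◇¬r:
w0: no successors, so □□◇¬r holds vacuously. ✓
w1: successors {w4}; □◇¬r there: w4:T. ✓
w4: no successors, so □□◇¬r holds vacuously. ✓
w5: successors {w4}; □◇¬r there: w4:T. ✓
w7: successors {w0, w4, w5}; □◇¬r there: w0:T, w4:T, w5:F. ✗
— 4 worlds.
For ◇◇◇r:
w0: no successors, so ◇◇◇r fails. ✗
w1: successors {w4}; ◇◇r there: w4:F. ✗
w4: no successors, so ◇◇◇r fails. ✗
w5: successors {w4}; ◇◇r there: w4:F. ✗
w7: successors {w0, w4, w5}; ◇◇r there: w0:F, w4:F, w5:F. ✗
— 0 worlds.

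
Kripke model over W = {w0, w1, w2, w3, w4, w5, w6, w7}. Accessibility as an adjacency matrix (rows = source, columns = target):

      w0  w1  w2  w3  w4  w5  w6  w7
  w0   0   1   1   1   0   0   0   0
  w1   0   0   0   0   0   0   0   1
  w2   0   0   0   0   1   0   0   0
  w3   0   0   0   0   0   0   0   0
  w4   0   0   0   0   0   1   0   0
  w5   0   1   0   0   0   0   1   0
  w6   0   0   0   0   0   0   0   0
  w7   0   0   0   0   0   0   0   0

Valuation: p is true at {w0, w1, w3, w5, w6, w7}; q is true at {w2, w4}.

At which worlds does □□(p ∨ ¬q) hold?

w0: successors {w1, w2, w3}; □(p ∨ ¬q) there: w1:T, w2:F, w3:T. ✗
w1: successors {w7}; □(p ∨ ¬q) there: w7:T. ✓
w2: successors {w4}; □(p ∨ ¬q) there: w4:T. ✓
w3: no successors, so □□(p ∨ ¬q) holds vacuously. ✓
w4: successors {w5}; □(p ∨ ¬q) there: w5:T. ✓
w5: successors {w1, w6}; □(p ∨ ¬q) there: w1:T, w6:T. ✓
w6: no successors, so □□(p ∨ ¬q) holds vacuously. ✓
w7: no successors, so □□(p ∨ ¬q) holds vacuously. ✓

{w1, w2, w3, w4, w5, w6, w7}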